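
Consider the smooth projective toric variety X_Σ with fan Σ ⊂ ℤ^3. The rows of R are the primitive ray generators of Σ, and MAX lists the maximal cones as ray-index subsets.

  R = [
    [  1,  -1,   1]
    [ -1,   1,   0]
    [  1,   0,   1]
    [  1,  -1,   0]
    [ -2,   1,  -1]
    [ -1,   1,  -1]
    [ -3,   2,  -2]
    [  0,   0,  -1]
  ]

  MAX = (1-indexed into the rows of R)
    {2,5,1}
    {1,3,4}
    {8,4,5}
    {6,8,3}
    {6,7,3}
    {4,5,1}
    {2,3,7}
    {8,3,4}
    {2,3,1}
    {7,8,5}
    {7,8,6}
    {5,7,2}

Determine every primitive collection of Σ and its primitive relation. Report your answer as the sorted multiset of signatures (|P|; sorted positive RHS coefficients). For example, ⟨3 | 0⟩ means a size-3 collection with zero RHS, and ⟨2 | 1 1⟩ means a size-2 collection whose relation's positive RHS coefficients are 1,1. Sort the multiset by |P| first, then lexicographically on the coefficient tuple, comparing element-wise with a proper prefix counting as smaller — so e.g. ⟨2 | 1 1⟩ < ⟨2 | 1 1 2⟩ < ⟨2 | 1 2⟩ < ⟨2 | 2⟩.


11 minimal non-faces of Δ(Σ) (on 8 rays):

  {1,6}:  v_{1} + v_{6} = 0 — sig = ⟨2 | 0⟩
  {2,4}:  v_{2} + v_{4} = 0 — sig = ⟨2 | 0⟩
  {1,7}:  v_{1} + v_{7} = v_{5} — sig = ⟨2 | 1⟩
  {1,8}:  v_{1} + v_{8} = v_{4} — sig = ⟨2 | 1⟩
  {2,8}:  v_{2} + v_{8} = v_{6} — sig = ⟨2 | 1⟩
  {3,5}:  v_{3} + v_{5} = v_{2} — sig = ⟨2 | 1⟩
  {4,6}:  v_{4} + v_{6} = v_{8} — sig = ⟨2 | 1⟩
  {5,6}:  v_{5} + v_{6} = v_{7} — sig = ⟨2 | 1⟩
  {2,6}:  v_{2} + v_{6} = v_{3} + v_{7} — sig = ⟨2 | 1 1⟩
  {4,7}:  v_{4} + v_{7} = v_{5} + v_{8} — sig = ⟨2 | 1 1⟩
  {3,7,8}:  v_{3} + v_{7} + v_{8} = 2·v_{6} — sig = ⟨3 | 2⟩

Sorted signature multiset PRS(X):
[⟨2 | 0⟩, ⟨2 | 0⟩, ⟨2 | 1⟩, ⟨2 | 1⟩, ⟨2 | 1⟩, ⟨2 | 1⟩, ⟨2 | 1⟩, ⟨2 | 1⟩, ⟨2 | 1 1⟩, ⟨2 | 1 1⟩, ⟨3 | 2⟩]


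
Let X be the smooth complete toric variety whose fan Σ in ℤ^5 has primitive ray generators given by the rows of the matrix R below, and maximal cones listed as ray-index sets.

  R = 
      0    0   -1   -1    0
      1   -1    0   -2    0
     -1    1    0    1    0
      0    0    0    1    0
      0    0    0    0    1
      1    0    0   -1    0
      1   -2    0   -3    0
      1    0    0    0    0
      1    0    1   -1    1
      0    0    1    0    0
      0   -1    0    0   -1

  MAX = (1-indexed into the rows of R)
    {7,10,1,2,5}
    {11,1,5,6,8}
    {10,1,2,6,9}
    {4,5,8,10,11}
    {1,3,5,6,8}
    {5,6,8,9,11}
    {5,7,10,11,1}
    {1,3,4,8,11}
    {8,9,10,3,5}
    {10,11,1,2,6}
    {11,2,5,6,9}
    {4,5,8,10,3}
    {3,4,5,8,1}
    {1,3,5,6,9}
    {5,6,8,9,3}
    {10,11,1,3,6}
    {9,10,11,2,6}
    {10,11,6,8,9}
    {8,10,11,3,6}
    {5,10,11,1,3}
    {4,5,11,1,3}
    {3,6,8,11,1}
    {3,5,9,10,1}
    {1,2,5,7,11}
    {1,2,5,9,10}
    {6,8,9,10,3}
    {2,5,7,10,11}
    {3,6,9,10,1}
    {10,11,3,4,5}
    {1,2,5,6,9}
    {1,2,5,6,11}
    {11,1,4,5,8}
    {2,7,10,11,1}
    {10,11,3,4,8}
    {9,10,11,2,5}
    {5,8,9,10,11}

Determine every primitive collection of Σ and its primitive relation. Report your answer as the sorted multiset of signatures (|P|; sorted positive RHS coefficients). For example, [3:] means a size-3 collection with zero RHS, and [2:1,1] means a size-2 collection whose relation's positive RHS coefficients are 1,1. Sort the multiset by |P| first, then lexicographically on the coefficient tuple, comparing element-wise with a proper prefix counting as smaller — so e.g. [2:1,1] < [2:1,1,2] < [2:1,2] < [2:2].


The 19 primitive collections of Σ (r=11, n=5):

  • {4,6}:  v_{4} + v_{6} = v_{8}  →  sig = [2:1]
  • {2,3}:  v_{2} + v_{3} = v_{1} + v_{10}  →  sig = [2:1,1]
  • {2,4}:  v_{2} + v_{4} = v_{5} + v_{6} + v_{11}  →  sig = [2:1,1,1]
  • {4,7}:  v_{4} + v_{7} = v_{2} + v_{5} + v_{11}  →  sig = [2:1,1,1]
  • {4,9}:  v_{4} + v_{9} = v_{5} + v_{8} + v_{10}  →  sig = [2:1,1,1]
  • {7,8}:  v_{7} + v_{8} = v_{2} + v_{5} + v_{6} + v_{11}  →  sig = [2:1,1,1,1]
  • {2,8}:  v_{2} + v_{8} = v_{5} + 2·v_{6} + v_{11}  →  sig = [2:1,1,2]
  • {7,9}:  v_{7} + v_{9} = 2·v_{2} + v_{5} + v_{10}  →  sig = [2:1,1,2]
  • {3,7}:  v_{3} + v_{7} = 2·v_{1} + v_{5} + 2·v_{10} + v_{11}  →  sig = [2:1,1,2,2]
  • {6,7}:  v_{6} + v_{7} = 2·v_{2}  →  sig = [2:2]
  • {1,4,10}:  v_{1} + v_{4} + v_{10} = 0  →  sig = [3:]
  • {1,8,10}:  v_{1} + v_{8} + v_{10} = v_{6}  →  sig = [3:1]
  • {1,9,11}:  v_{1} + v_{9} + v_{11} = v_{2}  →  sig = [3:1]
  • {3,9,11}:  v_{3} + v_{9} + v_{11} = v_{10}  →  sig = [3:1]
  • {5,6,10}:  v_{5} + v_{6} + v_{10} = v_{9}  →  sig = [3:1]
  • {1,8,9}:  v_{1} + v_{8} + v_{9} = v_{5} + 2·v_{6}  →  sig = [3:1,2]
  • {3,5,6,11}:  v_{3} + v_{5} + v_{6} + v_{11} = 0  →  sig = [4:]
  • {3,5,8,11}:  v_{3} + v_{5} + v_{8} + v_{11} = v_{4}  →  sig = [4:1]
  • {1,2,5,10,11}:  v_{1} + v_{2} + v_{5} + v_{10} + v_{11} = v_{7}  →  sig = [5:1]

so the primitive-relation signature multiset is
[[2:1], [2:1,1], [2:1,1,1], [2:1,1,1], [2:1,1,1], [2:1,1,1,1], [2:1,1,2], [2:1,1,2], [2:1,1,2,2], [2:2], [3:], [3:1], [3:1], [3:1], [3:1], [3:1,2], [4:], [4:1], [5:1]]


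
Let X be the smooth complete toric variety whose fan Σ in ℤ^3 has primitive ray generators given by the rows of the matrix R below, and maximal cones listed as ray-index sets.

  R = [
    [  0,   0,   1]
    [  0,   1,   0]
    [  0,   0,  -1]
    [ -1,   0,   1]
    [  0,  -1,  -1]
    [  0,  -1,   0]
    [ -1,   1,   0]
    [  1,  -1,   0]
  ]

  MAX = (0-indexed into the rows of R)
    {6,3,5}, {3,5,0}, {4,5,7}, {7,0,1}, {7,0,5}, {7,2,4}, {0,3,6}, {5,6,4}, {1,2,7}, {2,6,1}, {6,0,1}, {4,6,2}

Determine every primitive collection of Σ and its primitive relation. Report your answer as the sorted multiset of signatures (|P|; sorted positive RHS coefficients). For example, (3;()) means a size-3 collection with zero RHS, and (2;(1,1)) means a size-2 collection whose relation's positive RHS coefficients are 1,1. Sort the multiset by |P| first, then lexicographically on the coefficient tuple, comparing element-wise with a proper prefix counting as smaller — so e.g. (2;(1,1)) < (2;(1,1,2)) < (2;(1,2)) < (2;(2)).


|primitive collections| = 11. Relations:

  P={0,2}:  v_{0} + v_{2} = 0  ⟹  sig = (2;())
  P={1,5}:  v_{1} + v_{5} = 0  ⟹  sig = (2;())
  P={6,7}:  v_{6} + v_{7} = 0  ⟹  sig = (2;())
  P={0,4}:  v_{0} + v_{4} = v_{5}  ⟹  sig = (2;(1))
  P={1,4}:  v_{1} + v_{4} = v_{2}  ⟹  sig = (2;(1))
  P={2,5}:  v_{2} + v_{5} = v_{4}  ⟹  sig = (2;(1))
  P={1,3}:  v_{1} + v_{3} = v_{0} + v_{6}  ⟹  sig = (2;(1,1))
  P={2,3}:  v_{2} + v_{3} = v_{5} + v_{6}  ⟹  sig = (2;(1,1))
  P={3,7}:  v_{3} + v_{7} = v_{0} + v_{5}  ⟹  sig = (2;(1,1))
  P={3,4}:  v_{3} + v_{4} = 2·v_{5} + v_{6}  ⟹  sig = (2;(1,2))
  P={0,5,6}:  v_{0} + v_{5} + v_{6} = v_{3}  ⟹  sig = (3;(1))

Signatures (|P|; sorted positive RHS coefficients), sorted:
{ (2;()) ×3,  (2;(1)) ×3,  (2;(1,1)) ×3,  (2;(1,2)),  (3;(1)) }


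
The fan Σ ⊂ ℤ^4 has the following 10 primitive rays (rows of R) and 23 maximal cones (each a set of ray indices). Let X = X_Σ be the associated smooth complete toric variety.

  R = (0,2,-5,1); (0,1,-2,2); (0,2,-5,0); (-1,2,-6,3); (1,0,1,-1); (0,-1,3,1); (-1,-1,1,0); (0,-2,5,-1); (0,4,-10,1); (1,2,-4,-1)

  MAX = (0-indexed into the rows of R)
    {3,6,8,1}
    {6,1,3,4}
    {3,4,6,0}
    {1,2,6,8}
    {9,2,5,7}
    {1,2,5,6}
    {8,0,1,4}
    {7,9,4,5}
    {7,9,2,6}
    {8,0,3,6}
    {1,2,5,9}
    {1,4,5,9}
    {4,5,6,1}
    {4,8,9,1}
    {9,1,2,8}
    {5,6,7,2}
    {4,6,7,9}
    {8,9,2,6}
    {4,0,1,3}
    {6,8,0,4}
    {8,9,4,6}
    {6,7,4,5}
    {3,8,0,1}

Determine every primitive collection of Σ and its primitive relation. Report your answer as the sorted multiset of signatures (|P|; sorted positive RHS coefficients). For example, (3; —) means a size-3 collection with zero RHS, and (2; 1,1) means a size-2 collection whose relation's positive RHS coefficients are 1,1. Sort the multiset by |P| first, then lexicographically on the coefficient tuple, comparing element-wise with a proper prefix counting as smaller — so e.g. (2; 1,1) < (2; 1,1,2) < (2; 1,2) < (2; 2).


Primitive collections (17):

  P = {0,7}:  v_{0} + v_{7} = 0 ; sig = (2; —)
  P = {0,2}:  v_{0} + v_{2} = v_{8} ; sig = (2; 1)
  P = {0,5}:  v_{0} + v_{5} = v_{1} ; sig = (2; 1)
  P = {1,7}:  v_{1} + v_{7} = v_{5} ; sig = (2; 1)
  P = {2,4}:  v_{2} + v_{4} = v_{9} ; sig = (2; 1)
  P = {7,8}:  v_{7} + v_{8} = v_{2} ; sig = (2; 1)
  P = {0,9}:  v_{0} + v_{9} = v_{4} + v_{8} ; sig = (2; 1,1)
  P = {3,7}:  v_{3} + v_{7} = v_{1} + v_{6} ; sig = (2; 1,1)
  P = {5,8}:  v_{5} + v_{8} = v_{1} + v_{2} ; sig = (2; 1,1)
  P = {2,3}:  v_{2} + v_{3} = v_{1} + v_{6} + v_{8} ; sig = (2; 1,1,1)
  P = {3,5}:  v_{3} + v_{5} = 2·v_{1} + v_{6} ; sig = (2; 1,2)
  P = {3,9}:  v_{3} + v_{9} = 2·v_{0} ; sig = (2; 2)
  P = {5,6,9}:  v_{5} + v_{6} + v_{9} = 0 ; sig = (3; —)
  P = {0,1,6}:  v_{0} + v_{1} + v_{6} = v_{3} ; sig = (3; 1)
  P = {1,6,9}:  v_{1} + v_{6} + v_{9} = v_{0} ; sig = (3; 1)
  P = {3,4,8}:  v_{3} + v_{4} + v_{8} = 3·v_{0} ; sig = (3; 3)
  P = {1,4,6,8}:  v_{1} + v_{4} + v_{6} + v_{8} = 2·v_{0} ; sig = (4; 2)

Sorted signature multiset PRS(X):
    |P|=2: 12 collections, coeffs (), (1), (1), (1), (1), (1), (1,1), (1,1), (1,1), (1,1,1), (1,2), (2)
    |P|=3: 4 collections, coeffs (), (1), (1), (3)
    |P|=4: 1 collection, coeffs (2)


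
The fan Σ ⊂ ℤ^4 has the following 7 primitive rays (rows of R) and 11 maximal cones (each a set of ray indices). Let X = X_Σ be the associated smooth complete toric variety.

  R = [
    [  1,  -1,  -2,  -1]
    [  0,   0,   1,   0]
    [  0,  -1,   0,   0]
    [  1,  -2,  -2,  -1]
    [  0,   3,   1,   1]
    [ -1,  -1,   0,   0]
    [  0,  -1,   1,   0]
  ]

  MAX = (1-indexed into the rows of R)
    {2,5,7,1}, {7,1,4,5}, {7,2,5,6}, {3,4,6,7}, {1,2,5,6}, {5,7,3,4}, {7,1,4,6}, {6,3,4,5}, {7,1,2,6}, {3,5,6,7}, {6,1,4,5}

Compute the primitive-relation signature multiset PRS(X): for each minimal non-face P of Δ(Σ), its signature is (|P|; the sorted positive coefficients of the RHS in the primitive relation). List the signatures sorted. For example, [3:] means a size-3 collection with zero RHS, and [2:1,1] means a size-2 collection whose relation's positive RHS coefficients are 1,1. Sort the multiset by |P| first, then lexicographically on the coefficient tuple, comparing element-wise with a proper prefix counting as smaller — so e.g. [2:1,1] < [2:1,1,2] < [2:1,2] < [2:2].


5 minimal non-faces of Δ(Σ) (on 7 rays):

  {1,3}:  v_{1} + v_{3} = v_{4}  so sig = [2:1]
  {2,3}:  v_{2} + v_{3} = v_{7}  so sig = [2:1]
  {2,4}:  v_{2} + v_{4} = v_{1} + v_{7}  so sig = [2:1,1]
  {1,5,6,7}:  v_{1} + v_{5} + v_{6} + v_{7} = 0  so sig = [4:]
  {4,5,6,7}:  v_{4} + v_{5} + v_{6} + v_{7} = v_{3}  so sig = [4:1]

Hence PRS(X_Σ) =
    [2:1]
    [2:1]
    [2:1,1]
    [4:]
    [4:1]


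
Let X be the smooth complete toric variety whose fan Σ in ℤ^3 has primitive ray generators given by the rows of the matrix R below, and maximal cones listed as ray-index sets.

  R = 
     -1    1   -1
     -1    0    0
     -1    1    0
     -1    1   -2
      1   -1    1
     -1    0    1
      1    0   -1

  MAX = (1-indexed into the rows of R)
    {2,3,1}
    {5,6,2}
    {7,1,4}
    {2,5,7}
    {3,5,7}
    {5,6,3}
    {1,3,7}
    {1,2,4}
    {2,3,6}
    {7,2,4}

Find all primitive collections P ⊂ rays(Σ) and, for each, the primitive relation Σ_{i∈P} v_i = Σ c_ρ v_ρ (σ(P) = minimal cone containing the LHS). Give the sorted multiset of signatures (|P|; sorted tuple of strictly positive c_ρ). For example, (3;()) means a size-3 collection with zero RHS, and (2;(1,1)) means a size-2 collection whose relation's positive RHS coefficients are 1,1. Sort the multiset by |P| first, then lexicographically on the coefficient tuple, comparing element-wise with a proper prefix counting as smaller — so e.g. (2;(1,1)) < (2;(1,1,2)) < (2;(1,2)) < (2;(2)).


Δ(Σ) — 7 vertices, 9 min non-faces:

  P={1,5}:  v_{1} + v_{5} = 0  →  sig = (2;())
  P={6,7}:  v_{6} + v_{7} = 0  →  sig = (2;())
  P={1,6}:  v_{1} + v_{6} = v_{2} + v_{3}  →  sig = (2;(1,1))
  P={4,5}:  v_{4} + v_{5} = v_{2} + v_{7}  →  sig = (2;(1,1))
  P={4,6}:  v_{4} + v_{6} = v_{1} + v_{2}  →  sig = (2;(1,1))
  P={3,4}:  v_{3} + v_{4} = 2·v_{1}  →  sig = (2;(2))
  P={1,2,7}:  v_{1} + v_{2} + v_{7} = v_{4}  →  sig = (3;(1))
  P={2,3,5}:  v_{2} + v_{3} + v_{5} = v_{6}  →  sig = (3;(1))
  P={2,3,7}:  v_{2} + v_{3} + v_{7} = v_{1}  →  sig = (3;(1))

so the primitive-relation signature multiset is
{ (2;()) ×2,  (2;(1,1)) ×3,  (2;(2)),  (3;(1)) ×3 }


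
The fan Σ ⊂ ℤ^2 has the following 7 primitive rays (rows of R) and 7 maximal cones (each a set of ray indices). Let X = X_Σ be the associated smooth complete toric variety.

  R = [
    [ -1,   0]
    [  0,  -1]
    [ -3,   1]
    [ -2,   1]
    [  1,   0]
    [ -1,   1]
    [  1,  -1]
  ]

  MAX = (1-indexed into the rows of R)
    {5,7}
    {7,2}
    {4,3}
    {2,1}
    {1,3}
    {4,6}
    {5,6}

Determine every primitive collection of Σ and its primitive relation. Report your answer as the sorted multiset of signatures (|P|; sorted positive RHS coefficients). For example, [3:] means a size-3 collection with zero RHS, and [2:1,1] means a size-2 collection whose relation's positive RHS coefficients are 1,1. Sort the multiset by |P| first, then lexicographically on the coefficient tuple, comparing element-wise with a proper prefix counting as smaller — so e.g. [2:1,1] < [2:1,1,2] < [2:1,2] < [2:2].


|primitive collections| = 14. Relations:

  {1,5}:  v_{1} + v_{5} = 0 — sig = [2:]
  {6,7}:  v_{6} + v_{7} = 0 — sig = [2:]
  {1,4}:  v_{1} + v_{4} = v_{3} — sig = [2:1]
  {1,6}:  v_{1} + v_{6} = v_{4} — sig = [2:1]
  {1,7}:  v_{1} + v_{7} = v_{2} — sig = [2:1]
  {2,5}:  v_{2} + v_{5} = v_{7} — sig = [2:1]
  {2,6}:  v_{2} + v_{6} = v_{1} — sig = [2:1]
  {3,5}:  v_{3} + v_{5} = v_{4} — sig = [2:1]
  {4,5}:  v_{4} + v_{5} = v_{6} — sig = [2:1]
  {4,7}:  v_{4} + v_{7} = v_{1} — sig = [2:1]
  {2,4}:  v_{2} + v_{4} = 2·v_{1} — sig = [2:2]
  {3,6}:  v_{3} + v_{6} = 2·v_{4} — sig = [2:2]
  {3,7}:  v_{3} + v_{7} = 2·v_{1} — sig = [2:2]
  {2,3}:  v_{2} + v_{3} = 3·v_{1} — sig = [2:3]

Signatures (|P|; sorted positive RHS coefficients), sorted:
[[2:], [2:], [2:1], [2:1], [2:1], [2:1], [2:1], [2:1], [2:1], [2:1], [2:2], [2:2], [2:2], [2:3]]


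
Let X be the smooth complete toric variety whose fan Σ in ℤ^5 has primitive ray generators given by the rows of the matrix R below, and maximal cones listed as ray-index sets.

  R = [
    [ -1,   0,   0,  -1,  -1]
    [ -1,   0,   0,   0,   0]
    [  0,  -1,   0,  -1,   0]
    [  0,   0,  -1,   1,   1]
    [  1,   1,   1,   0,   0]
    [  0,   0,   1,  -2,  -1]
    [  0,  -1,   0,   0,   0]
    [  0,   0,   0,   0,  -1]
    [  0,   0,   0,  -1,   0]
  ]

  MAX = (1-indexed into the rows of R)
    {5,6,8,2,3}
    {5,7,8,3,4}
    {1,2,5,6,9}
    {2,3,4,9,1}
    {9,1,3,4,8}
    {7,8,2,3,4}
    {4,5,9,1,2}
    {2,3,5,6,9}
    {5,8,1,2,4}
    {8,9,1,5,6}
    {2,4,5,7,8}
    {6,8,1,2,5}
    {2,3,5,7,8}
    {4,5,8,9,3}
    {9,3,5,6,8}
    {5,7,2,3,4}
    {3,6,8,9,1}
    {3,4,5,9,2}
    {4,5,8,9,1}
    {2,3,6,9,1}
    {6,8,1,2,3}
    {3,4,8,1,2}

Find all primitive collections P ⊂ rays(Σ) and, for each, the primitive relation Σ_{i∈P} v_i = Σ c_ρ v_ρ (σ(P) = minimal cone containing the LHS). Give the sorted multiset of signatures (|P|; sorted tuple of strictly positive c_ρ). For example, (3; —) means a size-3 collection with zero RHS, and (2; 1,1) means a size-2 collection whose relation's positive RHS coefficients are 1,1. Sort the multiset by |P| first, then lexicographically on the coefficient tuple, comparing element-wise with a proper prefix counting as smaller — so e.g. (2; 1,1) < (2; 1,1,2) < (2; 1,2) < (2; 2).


Δ(Σ) — 9 vertices, 7 min non-faces:

  • {4,6}:  v_{4} + v_{6} = v_{9} ; sig = (2; 1)
  • {7,9}:  v_{7} + v_{9} = v_{3} ; sig = (2; 1)
  • {1,7}:  v_{1} + v_{7} = v_{2} + v_{3} + v_{8} ; sig = (2; 1,1,1)
  • {6,7}:  v_{6} + v_{7} = v_{2} + 2·v_{3} + v_{5} + v_{8} ; sig = (2; 1,1,1,2)
  • {1,3,5}:  v_{1} + v_{3} + v_{5} = v_{6} ; sig = (3; 1)
  • {2,8,9}:  v_{2} + v_{8} + v_{9} = v_{1} ; sig = (3; 1)
  • {2,3,4,5,8}:  v_{2} + v_{3} + v_{4} + v_{5} + v_{8} = 0 ; sig = (5; —)

Hence PRS(X_Σ) =
    |P|=2: 4 collections, coeffs (1), (1), (1,1,1), (1,1,1,2)
    |P|=3: 2 collections, coeffs (1), (1)
    |P|=5: 1 collection, coeffs ()


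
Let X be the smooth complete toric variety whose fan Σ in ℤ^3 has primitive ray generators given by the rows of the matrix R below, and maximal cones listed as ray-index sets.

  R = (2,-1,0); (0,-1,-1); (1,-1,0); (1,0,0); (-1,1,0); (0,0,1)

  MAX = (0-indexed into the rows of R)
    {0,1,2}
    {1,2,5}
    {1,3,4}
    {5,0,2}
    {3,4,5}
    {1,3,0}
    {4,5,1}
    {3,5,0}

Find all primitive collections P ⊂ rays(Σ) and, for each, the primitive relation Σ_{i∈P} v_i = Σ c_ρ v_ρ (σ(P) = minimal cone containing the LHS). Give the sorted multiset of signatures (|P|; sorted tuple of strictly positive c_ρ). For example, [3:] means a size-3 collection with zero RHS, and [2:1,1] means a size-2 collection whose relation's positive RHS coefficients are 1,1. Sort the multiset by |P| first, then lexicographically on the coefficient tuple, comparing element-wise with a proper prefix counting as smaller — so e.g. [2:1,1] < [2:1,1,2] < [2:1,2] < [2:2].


Σ has 5 primitive collections:

  P = {2,4}:  v_{2} + v_{4} = 0  so sig = [2:]
  P = {0,4}:  v_{0} + v_{4} = v_{3}  so sig = [2:1]
  P = {2,3}:  v_{2} + v_{3} = v_{0}  so sig = [2:1]
  P = {1,3,5}:  v_{1} + v_{3} + v_{5} = v_{2}  so sig = [3:1]
  P = {0,1,5}:  v_{0} + v_{1} + v_{5} = 2·v_{2}  so sig = [3:2]

so the primitive-relation signature multiset is
    |P|=2: 3 collections, coeffs (), (1), (1)
    |P|=3: 2 collections, coeffs (1), (2)


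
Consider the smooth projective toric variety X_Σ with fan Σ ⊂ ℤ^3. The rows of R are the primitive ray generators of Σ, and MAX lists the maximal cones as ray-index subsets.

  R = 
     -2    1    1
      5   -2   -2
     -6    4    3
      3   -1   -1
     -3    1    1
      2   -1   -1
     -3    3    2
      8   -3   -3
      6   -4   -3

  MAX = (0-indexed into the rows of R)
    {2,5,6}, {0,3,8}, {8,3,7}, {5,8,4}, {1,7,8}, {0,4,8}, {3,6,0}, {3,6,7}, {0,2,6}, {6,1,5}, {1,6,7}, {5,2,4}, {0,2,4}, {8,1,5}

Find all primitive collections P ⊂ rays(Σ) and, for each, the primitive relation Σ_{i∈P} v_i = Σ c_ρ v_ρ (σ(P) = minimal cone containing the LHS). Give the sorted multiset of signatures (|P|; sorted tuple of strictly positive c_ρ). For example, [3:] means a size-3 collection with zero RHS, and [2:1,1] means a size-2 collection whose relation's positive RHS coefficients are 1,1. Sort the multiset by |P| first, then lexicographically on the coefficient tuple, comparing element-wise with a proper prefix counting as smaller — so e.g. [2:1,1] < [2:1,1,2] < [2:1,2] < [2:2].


Δ(Σ) — 9 vertices, 15 min non-faces:

  P={0,5}:  v_{0} + v_{5} = 0  →  sig = [2:]
  P={2,8}:  v_{2} + v_{8} = 0  →  sig = [2:]
  P={3,4}:  v_{3} + v_{4} = 0  →  sig = [2:]
  P={0,1}:  v_{0} + v_{1} = v_{3}  →  sig = [2:1]
  P={1,3}:  v_{1} + v_{3} = v_{7}  →  sig = [2:1]
  P={1,4}:  v_{1} + v_{4} = v_{5}  →  sig = [2:1]
  P={2,3}:  v_{2} + v_{3} = v_{6}  →  sig = [2:1]
  P={3,5}:  v_{3} + v_{5} = v_{1}  →  sig = [2:1]
  P={4,6}:  v_{4} + v_{6} = v_{2}  →  sig = [2:1]
  P={4,7}:  v_{4} + v_{7} = v_{1}  →  sig = [2:1]
  P={6,8}:  v_{6} + v_{8} = v_{3}  →  sig = [2:1]
  P={1,2}:  v_{1} + v_{2} = v_{5} + v_{6}  →  sig = [2:1,1]
  P={2,7}:  v_{2} + v_{7} = v_{1} + v_{6}  →  sig = [2:1,1]
  P={0,7}:  v_{0} + v_{7} = 2·v_{3}  →  sig = [2:2]
  P={5,7}:  v_{5} + v_{7} = 2·v_{1}  →  sig = [2:2]

Signatures (|P|; sorted positive RHS coefficients), sorted:
[[2:], [2:], [2:], [2:1], [2:1], [2:1], [2:1], [2:1], [2:1], [2:1], [2:1], [2:1,1], [2:1,1], [2:2], [2:2]]


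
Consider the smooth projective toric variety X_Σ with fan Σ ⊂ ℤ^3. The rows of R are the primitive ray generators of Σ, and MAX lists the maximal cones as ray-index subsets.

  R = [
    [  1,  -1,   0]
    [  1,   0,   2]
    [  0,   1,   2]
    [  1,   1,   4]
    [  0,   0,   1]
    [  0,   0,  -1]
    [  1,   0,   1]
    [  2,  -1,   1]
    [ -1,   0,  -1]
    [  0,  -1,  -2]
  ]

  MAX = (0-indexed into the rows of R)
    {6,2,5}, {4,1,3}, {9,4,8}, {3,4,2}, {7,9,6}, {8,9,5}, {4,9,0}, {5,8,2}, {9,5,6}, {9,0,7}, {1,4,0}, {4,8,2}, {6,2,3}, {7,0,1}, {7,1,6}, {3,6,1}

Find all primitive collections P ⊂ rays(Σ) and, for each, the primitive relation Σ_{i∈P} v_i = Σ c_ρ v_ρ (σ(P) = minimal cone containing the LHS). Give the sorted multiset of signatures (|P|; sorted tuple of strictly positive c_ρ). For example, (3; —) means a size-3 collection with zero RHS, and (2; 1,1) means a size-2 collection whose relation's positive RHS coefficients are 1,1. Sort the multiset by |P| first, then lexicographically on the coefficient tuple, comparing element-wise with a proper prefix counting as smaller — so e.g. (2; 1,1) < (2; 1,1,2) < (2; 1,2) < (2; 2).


|primitive collections| = 21. Relations:

  P = {2,9}:  v_{2} + v_{9} = 0 — sig = (2; —)
  P = {4,5}:  v_{4} + v_{5} = 0 — sig = (2; —)
  P = {6,8}:  v_{6} + v_{8} = 0 — sig = (2; —)
  P = {0,2}:  v_{0} + v_{2} = v_{1} — sig = (2; 1)
  P = {0,6}:  v_{0} + v_{6} = v_{7} — sig = (2; 1)
  P = {1,2}:  v_{1} + v_{2} = v_{3} — sig = (2; 1)
  P = {1,5}:  v_{1} + v_{5} = v_{6} — sig = (2; 1)
  P = {1,8}:  v_{1} + v_{8} = v_{4} — sig = (2; 1)
  P = {1,9}:  v_{1} + v_{9} = v_{0} — sig = (2; 1)
  P = {3,9}:  v_{3} + v_{9} = v_{1} — sig = (2; 1)
  P = {4,6}:  v_{4} + v_{6} = v_{1} — sig = (2; 1)
  P = {7,8}:  v_{7} + v_{8} = v_{0} — sig = (2; 1)
  P = {0,5}:  v_{0} + v_{5} = v_{6} + v_{9} — sig = (2; 1,1)
  P = {0,8}:  v_{0} + v_{8} = v_{4} + v_{9} — sig = (2; 1,1)
  P = {2,7}:  v_{2} + v_{7} = v_{1} + v_{6} — sig = (2; 1,1)
  P = {3,5}:  v_{3} + v_{5} = v_{2} + v_{6} — sig = (2; 1,1)
  P = {3,8}:  v_{3} + v_{8} = v_{2} + v_{4} — sig = (2; 1,1)
  P = {4,7}:  v_{4} + v_{7} = v_{0} + v_{1} — sig = (2; 1,1)
  P = {3,7}:  v_{3} + v_{7} = 2·v_{1} + v_{6} — sig = (2; 1,2)
  P = {5,7}:  v_{5} + v_{7} = 2·v_{6} + v_{9} — sig = (2; 1,2)
  P = {0,3}:  v_{0} + v_{3} = 2·v_{1} — sig = (2; 2)

Sorted signature multiset PRS(X):
    (2; —)
    (2; —)
    (2; —)
    (2; 1)
    (2; 1)
    (2; 1)
    (2; 1)
    (2; 1)
    (2; 1)
    (2; 1)
    (2; 1)
    (2; 1)
    (2; 1,1)
    (2; 1,1)
    (2; 1,1)
    (2; 1,1)
    (2; 1,1)
    (2; 1,1)
    (2; 1,2)
    (2; 1,2)
    (2; 2)


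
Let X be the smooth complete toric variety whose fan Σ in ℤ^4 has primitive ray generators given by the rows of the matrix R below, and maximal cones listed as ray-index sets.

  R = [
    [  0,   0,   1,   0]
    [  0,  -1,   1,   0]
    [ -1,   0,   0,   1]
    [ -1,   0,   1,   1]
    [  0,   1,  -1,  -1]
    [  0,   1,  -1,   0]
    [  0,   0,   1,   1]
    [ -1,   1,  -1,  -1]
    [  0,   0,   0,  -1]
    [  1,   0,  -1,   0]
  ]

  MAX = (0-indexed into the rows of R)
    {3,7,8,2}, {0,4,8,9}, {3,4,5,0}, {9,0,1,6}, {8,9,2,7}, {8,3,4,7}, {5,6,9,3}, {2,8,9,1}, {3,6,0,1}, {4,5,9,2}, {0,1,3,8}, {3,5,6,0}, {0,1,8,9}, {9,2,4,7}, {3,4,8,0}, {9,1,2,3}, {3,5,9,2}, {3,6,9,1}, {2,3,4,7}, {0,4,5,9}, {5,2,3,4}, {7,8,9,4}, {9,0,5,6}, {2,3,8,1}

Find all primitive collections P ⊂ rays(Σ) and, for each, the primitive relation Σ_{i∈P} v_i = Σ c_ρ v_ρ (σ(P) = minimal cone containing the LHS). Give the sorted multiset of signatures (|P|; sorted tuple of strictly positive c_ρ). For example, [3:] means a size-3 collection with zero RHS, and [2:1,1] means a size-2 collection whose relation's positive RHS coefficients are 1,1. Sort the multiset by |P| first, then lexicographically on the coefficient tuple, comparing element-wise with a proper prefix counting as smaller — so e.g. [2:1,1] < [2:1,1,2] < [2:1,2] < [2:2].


|primitive collections| = 16. Relations:

  • {1,5}:  v_{1} + v_{5} = 0 — sig = [2:]
  • {0,2}:  v_{0} + v_{2} = v_{3} — sig = [2:1]
  • {1,4}:  v_{1} + v_{4} = v_{8} — sig = [2:1]
  • {5,8}:  v_{5} + v_{8} = v_{4} — sig = [2:1]
  • {6,8}:  v_{6} + v_{8} = v_{0} — sig = [2:1]
  • {4,6}:  v_{4} + v_{6} = v_{0} + v_{5} — sig = [2:1,1]
  • {6,7}:  v_{6} + v_{7} = v_{3} + v_{4} — sig = [2:1,1]
  • {0,7}:  v_{0} + v_{7} = v_{3} + v_{4} + v_{8} — sig = [2:1,1,1]
  • {1,7}:  v_{1} + v_{7} = v_{2} + 2·v_{8} — sig = [2:1,2]
  • {2,6}:  v_{2} + v_{6} = 2·v_{3} + v_{9} — sig = [2:1,2]
  • {5,7}:  v_{5} + v_{7} = v_{2} + 2·v_{4} — sig = [2:1,2]
  • {3,8,9}:  v_{3} + v_{8} + v_{9} = 0 — sig = [3:]
  • {0,3,9}:  v_{0} + v_{3} + v_{9} = v_{6} — sig = [3:1]
  • {2,4,8}:  v_{2} + v_{4} + v_{8} = v_{7} — sig = [3:1]
  • {3,4,9}:  v_{3} + v_{4} + v_{9} = v_{5} — sig = [3:1]
  • {3,7,9}:  v_{3} + v_{7} + v_{9} = v_{2} + v_{4} — sig = [3:1,1]

Hence PRS(X_Σ) =
{ [2:],  [2:1] ×4,  [2:1,1] ×2,  [2:1,1,1],  [2:1,2] ×3,  [3:],  [3:1] ×3,  [3:1,1] }


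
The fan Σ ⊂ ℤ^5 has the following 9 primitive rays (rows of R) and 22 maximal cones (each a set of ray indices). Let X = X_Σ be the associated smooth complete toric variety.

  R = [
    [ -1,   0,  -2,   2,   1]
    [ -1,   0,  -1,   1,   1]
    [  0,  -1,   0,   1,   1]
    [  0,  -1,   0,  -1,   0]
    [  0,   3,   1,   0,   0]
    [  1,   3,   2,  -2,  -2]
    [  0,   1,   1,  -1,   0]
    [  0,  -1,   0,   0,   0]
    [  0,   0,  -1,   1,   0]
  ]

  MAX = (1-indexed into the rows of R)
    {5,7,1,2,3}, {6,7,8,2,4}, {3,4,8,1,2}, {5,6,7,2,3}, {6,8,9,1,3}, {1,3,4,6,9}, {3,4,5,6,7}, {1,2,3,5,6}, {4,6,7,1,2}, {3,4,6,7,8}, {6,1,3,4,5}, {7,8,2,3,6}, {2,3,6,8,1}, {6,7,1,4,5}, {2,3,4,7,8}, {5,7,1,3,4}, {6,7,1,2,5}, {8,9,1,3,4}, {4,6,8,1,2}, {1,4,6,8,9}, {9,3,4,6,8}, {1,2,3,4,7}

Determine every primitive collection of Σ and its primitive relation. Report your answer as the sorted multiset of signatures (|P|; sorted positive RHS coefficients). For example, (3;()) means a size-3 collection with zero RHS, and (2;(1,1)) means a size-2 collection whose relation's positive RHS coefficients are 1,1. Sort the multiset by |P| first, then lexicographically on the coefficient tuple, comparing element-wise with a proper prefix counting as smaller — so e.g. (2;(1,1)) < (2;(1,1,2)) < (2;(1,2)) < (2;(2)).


9 collections generate NE(X_Σ); each relation:

  P={2,9}:  v_{2} + v_{9} = v_{1} ; sig = (2;(1))
  P={5,8}:  v_{5} + v_{8} = v_{2} + v_{3} + v_{6} ; sig = (2;(1,1,1))
  P={7,9}:  v_{7} + v_{9} = v_{1} + v_{3} + v_{4} + v_{6} ; sig = (2;(1,1,1,1))
  P={5,9}:  v_{5} + v_{9} = 2·v_{1} + 2·v_{3} + v_{4} + 2·v_{6} ; sig = (2;(1,2,2,2))
  P={1,7,8}:  v_{1} + v_{7} + v_{8} = v_{2} ; sig = (3;(1))
  P={2,4,5}:  v_{2} + v_{4} + v_{5} = v_{1} + 2·v_{7} ; sig = (3;(1,2))
  P={1,3,6,7}:  v_{1} + v_{3} + v_{6} + v_{7} = v_{5} ; sig = (4;(1))
  P={2,3,4,6}:  v_{2} + v_{3} + v_{4} + v_{6} = v_{7} ; sig = (4;(1))
  P={1,3,4,6,8}:  v_{1} + v_{3} + v_{4} + v_{6} + v_{8} = 0 ; sig = (5;())

Signatures (|P|; sorted positive RHS coefficients), sorted:
{ (2;(1)),  (2;(1,1,1)),  (2;(1,1,1,1)),  (2;(1,2,2,2)),  (3;(1)),  (3;(1,2)),  (4;(1)) ×2,  (5;()) }


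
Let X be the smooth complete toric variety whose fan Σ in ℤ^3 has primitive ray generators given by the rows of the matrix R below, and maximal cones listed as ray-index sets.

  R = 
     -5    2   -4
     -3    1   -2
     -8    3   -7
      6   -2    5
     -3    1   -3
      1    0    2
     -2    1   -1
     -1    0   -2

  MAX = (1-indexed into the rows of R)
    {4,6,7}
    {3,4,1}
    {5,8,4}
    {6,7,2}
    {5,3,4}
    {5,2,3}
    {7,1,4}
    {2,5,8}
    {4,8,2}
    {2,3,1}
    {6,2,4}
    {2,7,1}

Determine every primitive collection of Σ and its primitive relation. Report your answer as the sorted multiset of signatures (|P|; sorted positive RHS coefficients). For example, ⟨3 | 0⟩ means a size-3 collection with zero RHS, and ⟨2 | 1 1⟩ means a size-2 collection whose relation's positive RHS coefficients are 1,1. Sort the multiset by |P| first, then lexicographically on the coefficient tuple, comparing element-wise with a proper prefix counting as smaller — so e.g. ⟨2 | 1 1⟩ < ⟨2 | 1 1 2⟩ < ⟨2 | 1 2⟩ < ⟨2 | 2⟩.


Δ(Σ) — 8 vertices, 14 min non-faces:

  • {6,8}:  v_{6} + v_{8} = 0  ⇒ sig = ⟨2 | 0⟩
  • {1,5}:  v_{1} + v_{5} = v_{3}  ⇒ sig = ⟨2 | 1⟩
  • {5,6}:  v_{5} + v_{6} = v_{7}  ⇒ sig = ⟨2 | 1⟩
  • {5,7}:  v_{5} + v_{7} = v_{1}  ⇒ sig = ⟨2 | 1⟩
  • {7,8}:  v_{7} + v_{8} = v_{5}  ⇒ sig = ⟨2 | 1⟩
  • {3,6}:  v_{3} + v_{6} = v_{1} + v_{7}  ⇒ sig = ⟨2 | 1 1⟩
  • {1,6}:  v_{1} + v_{6} = 2·v_{7}  ⇒ sig = ⟨2 | 2⟩
  • {1,8}:  v_{1} + v_{8} = 2·v_{5}  ⇒ sig = ⟨2 | 2⟩
  • {3,7}:  v_{3} + v_{7} = 2·v_{1}  ⇒ sig = ⟨2 | 2⟩
  • {3,8}:  v_{3} + v_{8} = 3·v_{5}  ⇒ sig = ⟨2 | 3⟩
  • {2,4,5}:  v_{2} + v_{4} + v_{5} = 0  ⇒ sig = ⟨3 | 0⟩
  • {1,2,4}:  v_{1} + v_{2} + v_{4} = v_{7}  ⇒ sig = ⟨3 | 1⟩
  • {2,3,4}:  v_{2} + v_{3} + v_{4} = v_{1}  ⇒ sig = ⟨3 | 1⟩
  • {2,4,7}:  v_{2} + v_{4} + v_{7} = v_{6}  ⇒ sig = ⟨3 | 1⟩

Signatures (|P|; sorted positive RHS coefficients), sorted:
    |P|=2: 10 collections, coeffs (), (1), (1), (1), (1), (1,1), (2), (2), (2), (3)
    |P|=3: 4 collections, coeffs (), (1), (1), (1)


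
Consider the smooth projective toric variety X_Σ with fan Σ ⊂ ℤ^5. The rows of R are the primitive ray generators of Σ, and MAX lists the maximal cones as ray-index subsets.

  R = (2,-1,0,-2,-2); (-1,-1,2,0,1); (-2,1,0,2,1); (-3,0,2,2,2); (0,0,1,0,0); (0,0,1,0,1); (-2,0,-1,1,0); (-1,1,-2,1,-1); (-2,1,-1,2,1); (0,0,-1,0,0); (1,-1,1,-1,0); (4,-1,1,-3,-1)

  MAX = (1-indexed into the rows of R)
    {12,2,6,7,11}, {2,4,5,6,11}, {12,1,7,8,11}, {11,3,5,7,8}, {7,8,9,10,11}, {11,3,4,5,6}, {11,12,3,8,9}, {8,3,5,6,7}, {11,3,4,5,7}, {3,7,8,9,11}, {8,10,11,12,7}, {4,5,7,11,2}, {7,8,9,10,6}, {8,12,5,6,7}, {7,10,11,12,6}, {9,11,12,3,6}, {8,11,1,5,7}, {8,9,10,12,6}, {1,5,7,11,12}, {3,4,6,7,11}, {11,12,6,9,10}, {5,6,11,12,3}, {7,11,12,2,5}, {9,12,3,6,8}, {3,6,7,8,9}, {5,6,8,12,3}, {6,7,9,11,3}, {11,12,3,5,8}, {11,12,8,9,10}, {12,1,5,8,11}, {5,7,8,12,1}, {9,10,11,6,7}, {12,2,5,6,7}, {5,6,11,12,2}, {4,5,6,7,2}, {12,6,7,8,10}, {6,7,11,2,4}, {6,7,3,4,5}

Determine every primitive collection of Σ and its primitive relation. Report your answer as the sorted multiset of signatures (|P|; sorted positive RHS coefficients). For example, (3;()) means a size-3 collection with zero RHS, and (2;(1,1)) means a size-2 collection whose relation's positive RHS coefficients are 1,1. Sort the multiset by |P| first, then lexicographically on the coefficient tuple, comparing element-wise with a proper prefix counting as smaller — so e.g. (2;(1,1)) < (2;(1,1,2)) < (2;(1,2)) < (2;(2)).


The 22 primitive collections of Σ (r=12, n=5):

  • {5,10}:  v_{5} + v_{10} = 0  so sig = (2;())
  • {2,3}:  v_{2} + v_{3} = v_{4}  so sig = (2;(1))
  • {3,10}:  v_{3} + v_{10} = v_{9}  so sig = (2;(1))
  • {5,9}:  v_{5} + v_{9} = v_{3}  so sig = (2;(1))
  • {1,9}:  v_{1} + v_{9} = v_{8} + v_{11}  so sig = (2;(1,1))
  • {2,8}:  v_{2} + v_{8} = v_{5} + v_{7}  so sig = (2;(1,1))
  • {1,3}:  v_{1} + v_{3} = v_{5} + v_{8} + v_{11}  so sig = (2;(1,1,1))
  • {1,6}:  v_{1} + v_{6} = v_{5} + v_{7} + v_{12}  so sig = (2;(1,1,1))
  • {2,10}:  v_{2} + v_{10} = v_{6} + v_{7} + v_{11}  so sig = (2;(1,1,1))
  • {4,8}:  v_{4} + v_{8} = v_{3} + v_{5} + v_{7}  so sig = (2;(1,1,1))
  • {4,12}:  v_{4} + v_{12} = v_{5} + v_{6} + v_{11}  so sig = (2;(1,1,1))
  • {1,10}:  v_{1} + v_{10} = v_{7} + v_{8} + v_{11} + v_{12}  so sig = (2;(1,1,1,1))
  • {2,9}:  v_{2} + v_{9} = v_{3} + v_{6} + v_{7} + v_{11}  so sig = (2;(1,1,1,1))
  • {4,10}:  v_{4} + v_{10} = v_{3} + v_{6} + v_{7} + v_{11}  so sig = (2;(1,1,1,1))
  • {4,9}:  v_{4} + v_{9} = 2·v_{3} + v_{6} + v_{7} + v_{11}  so sig = (2;(1,1,1,2))
  • {1,4}:  v_{1} + v_{4} = 2·v_{5} + v_{7} + v_{11}  so sig = (2;(1,1,2))
  • {1,2}:  v_{1} + v_{2} = 2·v_{5} + 2·v_{7} + v_{11} + v_{12}  so sig = (2;(1,1,2,2))
  • {3,7,12}:  v_{3} + v_{7} + v_{12} = 0  so sig = (3;())
  • {6,8,11}:  v_{6} + v_{8} + v_{11} = 0  so sig = (3;())
  • {7,9,12}:  v_{7} + v_{9} + v_{12} = v_{10}  so sig = (3;(1))
  • {5,6,7,11}:  v_{5} + v_{6} + v_{7} + v_{11} = v_{2}  so sig = (4;(1))
  • {5,7,8,11,12}:  v_{5} + v_{7} + v_{8} + v_{11} + v_{12} = v_{1}  so sig = (5;(1))

Signatures (|P|; sorted positive RHS coefficients), sorted:
{ (2;()),  (2;(1)) ×3,  (2;(1,1)) ×2,  (2;(1,1,1)) ×5,  (2;(1,1,1,1)) ×3,  (2;(1,1,1,2)),  (2;(1,1,2)),  (2;(1,1,2,2)),  (3;()) ×2,  (3;(1)),  (4;(1)),  (5;(1)) }


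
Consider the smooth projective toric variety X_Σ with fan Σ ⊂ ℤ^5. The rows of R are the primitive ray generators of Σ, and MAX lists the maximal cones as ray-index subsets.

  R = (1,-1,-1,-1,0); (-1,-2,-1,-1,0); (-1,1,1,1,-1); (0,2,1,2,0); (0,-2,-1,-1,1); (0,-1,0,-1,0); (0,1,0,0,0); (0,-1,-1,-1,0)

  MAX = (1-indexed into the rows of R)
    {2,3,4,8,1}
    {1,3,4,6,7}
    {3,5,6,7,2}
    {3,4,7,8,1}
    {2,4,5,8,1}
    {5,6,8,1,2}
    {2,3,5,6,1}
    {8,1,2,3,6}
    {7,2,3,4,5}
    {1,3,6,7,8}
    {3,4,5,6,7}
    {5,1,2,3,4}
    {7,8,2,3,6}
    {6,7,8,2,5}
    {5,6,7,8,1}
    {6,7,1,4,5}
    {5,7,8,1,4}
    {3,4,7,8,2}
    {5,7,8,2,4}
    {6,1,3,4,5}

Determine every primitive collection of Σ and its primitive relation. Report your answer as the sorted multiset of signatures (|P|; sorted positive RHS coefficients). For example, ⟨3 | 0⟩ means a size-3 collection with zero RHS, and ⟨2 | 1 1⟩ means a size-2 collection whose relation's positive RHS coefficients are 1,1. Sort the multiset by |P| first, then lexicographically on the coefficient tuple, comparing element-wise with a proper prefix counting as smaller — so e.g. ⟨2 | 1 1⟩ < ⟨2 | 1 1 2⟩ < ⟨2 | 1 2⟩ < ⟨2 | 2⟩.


5 minimal non-faces of Δ(Σ) (on 8 rays):

  P={4,6,8}:  v_{4} + v_{6} + v_{8} = 0 — sig = ⟨3 | 0⟩
  P={3,5,8}:  v_{3} + v_{5} + v_{8} = v_{2} — sig = ⟨3 | 1⟩
  P={2,4,6}:  v_{2} + v_{4} + v_{6} = v_{3} + v_{5} — sig = ⟨3 | 1 1⟩
  P={1,2,7}:  v_{1} + v_{2} + v_{7} = 2·v_{8} — sig = ⟨3 | 2⟩
  P={1,3,5,7}:  v_{1} + v_{3} + v_{5} + v_{7} = v_{8} — sig = ⟨4 | 1⟩

Hence PRS(X_Σ) =
[⟨3 | 0⟩, ⟨3 | 1⟩, ⟨3 | 1 1⟩, ⟨3 | 2⟩, ⟨4 | 1⟩]


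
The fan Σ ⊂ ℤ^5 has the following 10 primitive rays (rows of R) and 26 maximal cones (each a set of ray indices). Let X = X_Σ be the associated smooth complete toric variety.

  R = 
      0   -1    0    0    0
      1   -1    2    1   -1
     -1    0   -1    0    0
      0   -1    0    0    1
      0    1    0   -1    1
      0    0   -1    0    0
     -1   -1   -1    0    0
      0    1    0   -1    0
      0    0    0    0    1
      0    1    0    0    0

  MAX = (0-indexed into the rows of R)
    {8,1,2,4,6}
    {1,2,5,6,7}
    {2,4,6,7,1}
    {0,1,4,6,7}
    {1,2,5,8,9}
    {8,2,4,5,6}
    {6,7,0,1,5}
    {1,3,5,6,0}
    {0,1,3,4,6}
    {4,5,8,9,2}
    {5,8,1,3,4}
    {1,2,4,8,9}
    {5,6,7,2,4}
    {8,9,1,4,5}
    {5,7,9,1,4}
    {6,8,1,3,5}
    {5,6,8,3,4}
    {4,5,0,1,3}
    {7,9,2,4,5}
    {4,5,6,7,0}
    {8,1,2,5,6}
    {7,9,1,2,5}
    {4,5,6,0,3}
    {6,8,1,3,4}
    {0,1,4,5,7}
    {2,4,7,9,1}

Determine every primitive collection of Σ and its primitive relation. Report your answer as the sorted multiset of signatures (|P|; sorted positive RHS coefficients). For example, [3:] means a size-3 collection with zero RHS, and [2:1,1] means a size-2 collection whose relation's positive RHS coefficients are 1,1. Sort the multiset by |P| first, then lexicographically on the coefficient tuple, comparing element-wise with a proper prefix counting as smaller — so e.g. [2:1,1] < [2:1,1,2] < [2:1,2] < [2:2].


The 10 primitive collections of Σ (r=10, n=5):

  • {0,9}:  v_{0} + v_{9} = 0  so sig = [2:]
  • {0,2}:  v_{0} + v_{2} = v_{6}  so sig = [2:1]
  • {0,8}:  v_{0} + v_{8} = v_{3}  so sig = [2:1]
  • {3,9}:  v_{3} + v_{9} = v_{8}  so sig = [2:1]
  • {6,9}:  v_{6} + v_{9} = v_{2}  so sig = [2:1]
  • {7,8}:  v_{7} + v_{8} = v_{4}  so sig = [2:1]
  • {2,3}:  v_{2} + v_{3} = v_{6} + v_{8}  so sig = [2:1,1]
  • {3,7}:  v_{3} + v_{7} = v_{0} + v_{4}  so sig = [2:1,1]
  • {1,2,4,5}:  v_{1} + v_{2} + v_{4} + v_{5} = 0  so sig = [4:]
  • {1,4,5,6}:  v_{1} + v_{4} + v_{5} + v_{6} = v_{0}  so sig = [4:1]

Signatures (|P|; sorted positive RHS coefficients), sorted:
    [2:]
    [2:1]
    [2:1]
    [2:1]
    [2:1]
    [2:1]
    [2:1,1]
    [2:1,1]
    [4:]
    [4:1]


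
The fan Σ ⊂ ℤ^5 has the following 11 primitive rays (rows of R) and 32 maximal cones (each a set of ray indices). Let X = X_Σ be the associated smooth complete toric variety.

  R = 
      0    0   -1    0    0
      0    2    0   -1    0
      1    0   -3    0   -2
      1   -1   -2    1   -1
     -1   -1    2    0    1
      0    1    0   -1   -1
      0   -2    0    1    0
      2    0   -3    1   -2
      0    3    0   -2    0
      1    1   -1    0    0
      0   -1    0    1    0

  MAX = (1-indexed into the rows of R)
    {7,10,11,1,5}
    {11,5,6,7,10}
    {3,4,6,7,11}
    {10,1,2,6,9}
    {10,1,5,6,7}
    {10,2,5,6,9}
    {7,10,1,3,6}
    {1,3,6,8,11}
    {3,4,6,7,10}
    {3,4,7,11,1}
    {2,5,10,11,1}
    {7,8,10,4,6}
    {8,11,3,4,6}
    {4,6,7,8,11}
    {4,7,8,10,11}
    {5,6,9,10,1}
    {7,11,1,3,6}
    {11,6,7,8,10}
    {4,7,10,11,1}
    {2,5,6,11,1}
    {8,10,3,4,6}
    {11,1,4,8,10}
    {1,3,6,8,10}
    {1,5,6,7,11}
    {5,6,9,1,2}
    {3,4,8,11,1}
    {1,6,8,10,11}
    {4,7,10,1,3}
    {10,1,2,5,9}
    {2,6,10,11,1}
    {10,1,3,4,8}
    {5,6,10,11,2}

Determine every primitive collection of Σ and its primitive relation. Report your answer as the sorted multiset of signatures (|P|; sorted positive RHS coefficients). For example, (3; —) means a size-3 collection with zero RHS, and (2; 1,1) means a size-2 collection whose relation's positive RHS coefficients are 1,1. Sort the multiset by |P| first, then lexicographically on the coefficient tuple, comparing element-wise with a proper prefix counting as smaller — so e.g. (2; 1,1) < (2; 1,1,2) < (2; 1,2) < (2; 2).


Σ has 20 primitive collections:

  P={2,7}:  v_{2} + v_{7} = 0 — sig = (2; —)
  P={4,5}:  v_{4} + v_{5} = v_{7} — sig = (2; 1)
  P={9,11}:  v_{9} + v_{11} = v_{2} — sig = (2; 1)
  P={3,5}:  v_{3} + v_{5} = v_{1} + v_{6} + v_{7} — sig = (2; 1,1,1)
  P={4,9}:  v_{4} + v_{9} = v_{1} + v_{6} + v_{10} — sig = (2; 1,1,1)
  P={2,4}:  v_{2} + v_{4} = v_{1} + v_{6} + v_{10} + v_{11} — sig = (2; 1,1,1,1)
  P={5,8}:  v_{5} + v_{8} = v_{6} + v_{7} + v_{10} + v_{11} — sig = (2; 1,1,1,1)
  P={7,9}:  v_{7} + v_{9} = v_{1} + v_{5} + v_{6} + v_{10} — sig = (2; 1,1,1,1)
  P={2,3}:  v_{2} + v_{3} = 2·v_{1} + 2·v_{6} + v_{10} + v_{11} — sig = (2; 1,1,2,2)
  P={8,9}:  v_{8} + v_{9} = v_{1} + 2·v_{6} + 2·v_{10} + v_{11} — sig = (2; 1,1,2,2)
  P={3,9}:  v_{3} + v_{9} = 2·v_{1} + 2·v_{6} + v_{10} — sig = (2; 1,2,2)
  P={2,8}:  v_{2} + v_{8} = v_{1} + 2·v_{6} + 2·v_{10} + 2·v_{11} — sig = (2; 1,2,2,2)
  P={1,4,6}:  v_{1} + v_{4} + v_{6} = v_{3} — sig = (3; 1)
  P={3,10,11}:  v_{3} + v_{10} + v_{11} = v_{1} + v_{8} — sig = (3; 1,1)
  P={3,7,8}:  v_{3} + v_{7} + v_{8} = 3·v_{4} + v_{6} — sig = (3; 1,3)
  P={1,7,8}:  v_{1} + v_{7} + v_{8} = 2·v_{4} — sig = (3; 2)
  P={4,6,10,11}:  v_{4} + v_{6} + v_{10} + v_{11} = v_{8} — sig = (4; 1)
  P={1,5,6,10,11}:  v_{1} + v_{5} + v_{6} + v_{10} + v_{11} = 0 — sig = (5; —)
  P={1,2,5,6,10}:  v_{1} + v_{2} + v_{5} + v_{6} + v_{10} = v_{9} — sig = (5; 1)
  P={1,6,7,10,11}:  v_{1} + v_{6} + v_{7} + v_{10} + v_{11} = v_{4} — sig = (5; 1)

Hence PRS(X_Σ) =
    |P|=2: 12 collections, coeffs (), (1), (1), (1,1,1), (1,1,1), (1,1,1,1), (1,1,1,1), (1,1,1,1), (1,1,2,2), (1,1,2,2), (1,2,2), (1,2,2,2)
    |P|=3: 4 collections, coeffs (1), (1,1), (1,3), (2)
    |P|=4: 1 collection, coeffs (1)
    |P|=5: 3 collections, coeffs (), (1), (1)


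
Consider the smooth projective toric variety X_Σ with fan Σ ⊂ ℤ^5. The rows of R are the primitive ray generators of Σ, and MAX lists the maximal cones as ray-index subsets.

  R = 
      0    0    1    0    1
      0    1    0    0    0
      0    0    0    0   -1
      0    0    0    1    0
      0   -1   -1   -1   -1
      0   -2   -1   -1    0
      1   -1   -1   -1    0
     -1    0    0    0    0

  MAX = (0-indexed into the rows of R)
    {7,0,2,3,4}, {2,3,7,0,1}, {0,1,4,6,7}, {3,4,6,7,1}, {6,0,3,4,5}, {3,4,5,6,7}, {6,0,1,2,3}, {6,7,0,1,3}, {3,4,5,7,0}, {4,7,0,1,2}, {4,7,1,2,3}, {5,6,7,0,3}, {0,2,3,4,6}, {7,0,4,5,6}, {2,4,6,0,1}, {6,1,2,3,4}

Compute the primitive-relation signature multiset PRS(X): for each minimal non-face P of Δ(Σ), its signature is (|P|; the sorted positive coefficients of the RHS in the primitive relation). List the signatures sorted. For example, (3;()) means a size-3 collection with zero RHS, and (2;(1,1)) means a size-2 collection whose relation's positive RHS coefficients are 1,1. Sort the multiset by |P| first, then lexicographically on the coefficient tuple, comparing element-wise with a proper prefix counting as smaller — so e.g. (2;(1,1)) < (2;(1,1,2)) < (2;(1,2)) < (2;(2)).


Minimal non-faces — 5 found among 8 rays, 16 max cones:

  • {1,5}:  v_{1} + v_{5} = v_{6} + v_{7}  →  sig = (2;(1,1))
  • {2,5}:  v_{2} + v_{5} = v_{0} + v_{3} + 2·v_{4}  →  sig = (2;(1,1,2))
  • {2,6,7}:  v_{2} + v_{6} + v_{7} = v_{4}  →  sig = (3;(1))
  • {0,1,3,4}:  v_{0} + v_{1} + v_{3} + v_{4} = 0  →  sig = (4;())
  • {0,3,4,6,7}:  v_{0} + v_{3} + v_{4} + v_{6} + v_{7} = v_{5}  →  sig = (5;(1))

Signatures (|P|; sorted positive RHS coefficients), sorted:
    |P|=2: 2 collections, coeffs (1,1), (1,1,2)
    |P|=3: 1 collection, coeffs (1)
    |P|=4: 1 collection, coeffs ()
    |P|=5: 1 collection, coeffs (1)
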